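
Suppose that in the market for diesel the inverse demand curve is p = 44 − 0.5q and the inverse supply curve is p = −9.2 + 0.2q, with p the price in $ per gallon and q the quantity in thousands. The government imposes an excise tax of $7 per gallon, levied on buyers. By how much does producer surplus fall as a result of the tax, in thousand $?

Inverting to q(p) form: qd = 88 − 2p; qs = 5p + 46.
Without the tax, 88 − 2p = 5p + 46 gives 7p = 42, so p* = $6 and q* = 76.
With the tax collected from buyers, demand (in seller-price terms) shifts: qd = 88 − 2(p + 7).
New equilibrium: buyers pay $11, suppliers receive $4, q = 66. (Wedge: pb − ps = 7.)
ΔPS is the trapezoid between Q = 66 and Q = 76 of height $2: ½ · (76 + 66) · 2 = $142.

Producer surplus falls by $142 thousand.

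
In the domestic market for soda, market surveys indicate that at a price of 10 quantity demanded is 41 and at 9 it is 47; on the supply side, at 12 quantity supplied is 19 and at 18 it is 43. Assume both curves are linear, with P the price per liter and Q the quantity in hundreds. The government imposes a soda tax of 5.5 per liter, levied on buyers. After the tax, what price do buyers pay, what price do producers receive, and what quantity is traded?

Buyers pay 15.2; producers receive 9.7; quantity = 9.8.

Demand slope: (47 − 41)/(9 − 10) = -6, so Qd = 101 − 6P.
Supply slope: (43 − 19)/(18 − 12) = 4, so Qs = 4P − 29.
Without the tax, 101 − 6P = 4P − 29 gives 10P = 130, so P* = 13 and Q* = 23.
With the tax collected from buyers, demand (in seller-price terms) shifts: Qd = 101 − 6(P + 5.5).
New equilibrium: buyers pay 15.2, producers receive 9.7, Q = 9.8. (Wedge: Pb − Ps = 5.5.)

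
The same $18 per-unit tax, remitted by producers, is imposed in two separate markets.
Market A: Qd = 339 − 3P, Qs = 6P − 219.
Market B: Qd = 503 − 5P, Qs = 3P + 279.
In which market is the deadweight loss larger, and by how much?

Market A: pre-tax P* = $62, Q* = 153; post-tax Q = 117; deadweight loss = $324.
Market B: pre-tax P* = $28, Q* = 363; post-tax Q = 329.25; deadweight loss = $303.75.
Difference: $324 vs $303.75 → market A is larger by $20.25.

Market A, by $20.25.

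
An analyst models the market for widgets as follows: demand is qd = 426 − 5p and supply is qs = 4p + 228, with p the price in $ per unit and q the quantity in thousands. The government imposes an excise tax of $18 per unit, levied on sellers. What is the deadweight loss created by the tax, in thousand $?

Without the tax, 426 − 5p = 4p + 228 gives 9p = 198, so p* = $22 and q* = 316.
With the tax collected from sellers, supply shifts: qs = 4(p − 18) + 228.
Solving gives q = 276 with buyers paying $30 and sellers receiving $12 (the $18 wedge).
Quantity falls by |ΔQ| = |316 − 276| = 40.
DWL = ½ · t · |ΔQ| = ½ · 18 · 40 = $360.

Deadweight loss = $360 thousand.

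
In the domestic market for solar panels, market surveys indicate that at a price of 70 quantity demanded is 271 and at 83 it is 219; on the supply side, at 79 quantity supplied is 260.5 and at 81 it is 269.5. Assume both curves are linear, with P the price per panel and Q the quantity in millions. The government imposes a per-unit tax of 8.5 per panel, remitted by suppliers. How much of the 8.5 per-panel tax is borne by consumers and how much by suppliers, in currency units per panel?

Demand slope: (219 − 271)/(83 − 70) = -4, so Qd = 551 − 4P.
Supply slope: (269.5 − 260.5)/(81 − 79) = 4.5, so Qs = 4.5P − 95.
Before the tax: set 551 − 4P = 4.5P − 95 → P* = 76, Q* = 247.
With the tax collected from suppliers, supply shifts: Qs = 4.5(P − 8.5) − 95.
New equilibrium: consumers pay 80.5, suppliers receive 72, Q = 229. (Wedge: Pb − Ps = 8.5.)
Burden on consumers: 4.5; on suppliers: 4. (They sum to 8.5.)

Consumers bear 4.5 per panel; suppliers bear 4 per panel.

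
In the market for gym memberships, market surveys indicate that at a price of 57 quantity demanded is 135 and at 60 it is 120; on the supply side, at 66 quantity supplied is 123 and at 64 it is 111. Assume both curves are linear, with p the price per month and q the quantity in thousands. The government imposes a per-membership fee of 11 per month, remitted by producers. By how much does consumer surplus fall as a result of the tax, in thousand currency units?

Demand slope: (120 − 135)/(60 − 57) = -5, so qd = 420 − 5p.
Supply slope: (111 − 123)/(64 − 66) = 6, so qs = 6p − 273.
Without the tax, 420 − 5p = 6p − 273 gives 11p = 693, so p* = 63 and q* = 105.
With the tax collected from producers, supply shifts: qs = 6(p − 11) − 273.
Solving gives q = 75 with consumers paying 69 and producers receiving 58 (the 11 wedge).
ΔCS is the trapezoid between Q = 75 and Q = 105 of height 6: ½ · (105 + 75) · 6 = 540.

Consumer surplus falls by 540 thousand.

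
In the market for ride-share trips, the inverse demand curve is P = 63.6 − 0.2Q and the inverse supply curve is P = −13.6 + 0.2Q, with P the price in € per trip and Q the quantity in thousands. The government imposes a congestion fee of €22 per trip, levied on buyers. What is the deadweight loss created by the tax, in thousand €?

Deadweight loss = €605 thousand.

Inverting to Q(P) form: Qd = 318 − 5P; Qs = 5P + 68.
Before the tax: set 318 − 5P = 5P + 68 → P* = €25, Q* = 193.
With the tax collected from buyers, demand (in seller-price terms) shifts: Qd = 318 − 5(P + 22).
Solving gives Q = 138 with buyers paying €36 and sellers receiving €14 (the €22 wedge).
Quantity falls by |ΔQ| = |193 − 138| = 55.
DWL = ½ · t · |ΔQ| = ½ · 22 · 55 = €605.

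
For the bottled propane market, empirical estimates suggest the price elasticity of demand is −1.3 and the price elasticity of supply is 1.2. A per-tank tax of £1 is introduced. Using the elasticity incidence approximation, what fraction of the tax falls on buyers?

Incidence ratio: buyers' share ≈ εs / (εs + |εd|) = 1.2 / (1.2 + 1.3) = 0.48.
Supply is the less elastic side, so buyers bear the smaller share.

Buyers' share ≈ 0.48.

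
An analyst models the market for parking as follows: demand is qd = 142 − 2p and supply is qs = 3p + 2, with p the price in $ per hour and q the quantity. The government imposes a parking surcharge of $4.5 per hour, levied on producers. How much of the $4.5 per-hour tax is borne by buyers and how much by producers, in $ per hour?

Buyers bear $2.7 per hour; producers bear $1.8 per hour.

Before the tax: set 142 − 2p = 3p + 2 → p* = $28, q* = 86.
With the tax collected from producers, supply shifts: qs = 3(p − 4.5) + 2.
Solving gives q = 80.6 with buyers paying $30.7 and producers receiving $26.2 (the $4.5 wedge).
Burden on buyers: $2.7; on producers: $1.8. (They sum to $4.5.)
The less price-elastic side of the market bears the larger share of a per-unit tax.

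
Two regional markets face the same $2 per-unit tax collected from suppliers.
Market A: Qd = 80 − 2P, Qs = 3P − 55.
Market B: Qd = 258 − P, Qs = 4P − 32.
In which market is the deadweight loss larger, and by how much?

Market A, by $0.8.

Market A: pre-tax P* = $27, Q* = 26; post-tax Q = 23.6; deadweight loss = $2.4.
Market B: pre-tax P* = $58, Q* = 200; post-tax Q = 198.4; deadweight loss = $1.6.
Difference: $2.4 vs $1.6 → market A is larger by $0.8.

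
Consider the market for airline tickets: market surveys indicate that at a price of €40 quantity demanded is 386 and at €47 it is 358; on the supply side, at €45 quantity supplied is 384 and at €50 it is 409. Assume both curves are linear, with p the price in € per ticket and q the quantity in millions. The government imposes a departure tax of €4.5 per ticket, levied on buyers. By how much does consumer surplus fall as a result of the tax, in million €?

Consumer surplus falls by €922.5 million.

Demand slope: (358 − 386)/(47 − 40) = -4, so qd = 546 − 4p.
Supply slope: (409 − 384)/(50 − 45) = 5, so qs = 5p + 159.
Before the tax: set 546 − 4p = 5p + 159 → p* = €43, q* = 374.
With the tax collected from buyers, demand (in seller-price terms) shifts: qd = 546 − 4(p + 4.5).
Solving gives q = 364 with buyers paying €45.5 and sellers receiving €41 (the €4.5 wedge).
ΔCS is the trapezoid between Q = 364 and Q = 374 of height €2.5: ½ · (374 + 364) · 2.5 = €922.5.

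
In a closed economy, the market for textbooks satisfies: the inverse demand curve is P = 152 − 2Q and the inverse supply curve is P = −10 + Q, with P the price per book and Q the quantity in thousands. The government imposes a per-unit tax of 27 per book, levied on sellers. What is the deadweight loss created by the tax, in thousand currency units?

Inverting to Q(P) form: Qd = 76 − 0.5P; Qs = P + 10.
Without the tax, 76 − 0.5P = P + 10 gives 1.5P = 66, so P* = 44 and Q* = 54.
With the tax collected from sellers, supply shifts: Qs = (P − 27) + 10.
New equilibrium: buyers pay 62, sellers receive 35, Q = 45. (Wedge: Pb − Ps = 27.)
Quantity falls by |ΔQ| = |54 − 45| = 9.
DWL = ½ · t · |ΔQ| = ½ · 27 · 9 = 121.5.

Deadweight loss = 121.5 thousand.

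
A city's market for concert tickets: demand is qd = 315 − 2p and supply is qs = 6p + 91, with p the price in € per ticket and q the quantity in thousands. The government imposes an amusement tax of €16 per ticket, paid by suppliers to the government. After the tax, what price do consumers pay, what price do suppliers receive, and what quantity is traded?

Consumers pay €40; suppliers receive €24; quantity = 235.

Without the tax, 315 − 2p = 6p + 91 gives 8p = 224, so p* = €28 and q* = 259.
With the tax collected from suppliers, supply shifts: qs = 6(p − 16) + 91.
Solving gives q = 235 with consumers paying €40 and suppliers receiving €24 (the €16 wedge).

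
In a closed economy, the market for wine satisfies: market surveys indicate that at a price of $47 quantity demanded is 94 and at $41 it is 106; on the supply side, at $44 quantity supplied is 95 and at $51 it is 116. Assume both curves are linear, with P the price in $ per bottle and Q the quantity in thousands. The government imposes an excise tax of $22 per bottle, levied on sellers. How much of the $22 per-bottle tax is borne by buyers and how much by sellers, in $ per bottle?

Buyers bear $13.2 per bottle; sellers bear $8.8 per bottle.

Demand slope: (106 − 94)/(41 − 47) = -2, so Qd = 188 − 2P.
Supply slope: (116 − 95)/(51 − 44) = 3, so Qs = 3P − 37.
Without the tax, 188 − 2P = 3P − 37 gives 5P = 225, so P* = $45 and Q* = 98.
With the tax collected from sellers, supply shifts: Qs = 3(P − 22) − 37.
Solving gives Q = 71.6 with buyers paying $58.2 and sellers receiving $36.2 (the $22 wedge).
Burden on buyers: $13.2; on sellers: $8.8. (They sum to $22.)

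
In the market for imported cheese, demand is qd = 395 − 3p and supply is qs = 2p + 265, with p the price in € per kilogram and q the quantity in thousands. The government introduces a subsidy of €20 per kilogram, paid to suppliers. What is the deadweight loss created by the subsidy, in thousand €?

Before the subsidy: set 395 − 3p = 2p + 265 → p* = €26, q* = 317.
With a per-unit subsidy paid to suppliers, each receives p + 20 per unit sold, so supply becomes qs = 2(p + 20) + 265.
Solving gives q = 341 with consumers paying €18 and suppliers receiving €38 (the €20 wedge).
Quantity rises by |ΔQ| = |317 − 341| = 24.
DWL = ½ · t · |ΔQ| = ½ · 20 · 24 = €240.

Deadweight loss = €240 thousand.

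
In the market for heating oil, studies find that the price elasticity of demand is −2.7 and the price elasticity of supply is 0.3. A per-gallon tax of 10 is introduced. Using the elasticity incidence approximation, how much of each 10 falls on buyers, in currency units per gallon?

Incidence ratio: buyers' share ≈ εs / (εs + |εd|) = 0.3 / (0.3 + 2.7) = 0.1.
So buyers bear ≈ 0.1 × 10 = 1; suppliers bear 9.

Buyers bear ≈ 1 per gallon.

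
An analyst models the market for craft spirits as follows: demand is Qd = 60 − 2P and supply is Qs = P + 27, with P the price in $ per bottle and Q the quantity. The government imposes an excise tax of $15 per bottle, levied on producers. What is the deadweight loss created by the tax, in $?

Deadweight loss = $75.

Before the tax: set 60 − 2P = P + 27 → P* = $11, Q* = 38.
With the tax collected from producers, supply shifts: Qs = (P − 15) + 27.
New equilibrium: consumers pay $16, producers receive $1, Q = 28. (Wedge: Pb − Ps = 15.)
Quantity falls by |ΔQ| = |38 − 28| = 10.
DWL = ½ · t · |ΔQ| = ½ · 15 · 10 = $75.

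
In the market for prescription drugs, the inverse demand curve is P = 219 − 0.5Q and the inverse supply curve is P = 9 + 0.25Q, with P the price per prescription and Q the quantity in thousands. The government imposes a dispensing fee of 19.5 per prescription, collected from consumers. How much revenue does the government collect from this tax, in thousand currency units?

Tax revenue = 4953 thousand.

Inverting to Q(P) form: Qd = 438 − 2P; Qs = 4P − 36.
Without the tax, 438 − 2P = 4P − 36 gives 6P = 474, so P* = 79 and Q* = 280.
With the tax collected from consumers, demand (in seller-price terms) shifts: Qd = 438 − 2(P + 19.5).
New equilibrium: consumers pay 92, producers receive 72.5, Q = 254. (Wedge: Pb − Ps = 19.5.)
Revenue = t · Q = 19.5 · 254 = 4953.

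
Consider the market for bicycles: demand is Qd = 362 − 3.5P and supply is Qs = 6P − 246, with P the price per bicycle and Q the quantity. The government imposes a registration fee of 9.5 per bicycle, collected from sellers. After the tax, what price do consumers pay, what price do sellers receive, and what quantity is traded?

Consumers pay 70; sellers receive 60.5; quantity = 117.

Before the tax: set 362 − 3.5P = 6P − 246 → P* = 64, Q* = 138.
With the tax collected from sellers, supply shifts: Qs = 6(P − 9.5) − 246.
Solving gives Q = 117 with consumers paying 70 and sellers receiving 60.5 (the 9.5 wedge).
The less price-elastic side of the market bears the larger share of a per-unit tax.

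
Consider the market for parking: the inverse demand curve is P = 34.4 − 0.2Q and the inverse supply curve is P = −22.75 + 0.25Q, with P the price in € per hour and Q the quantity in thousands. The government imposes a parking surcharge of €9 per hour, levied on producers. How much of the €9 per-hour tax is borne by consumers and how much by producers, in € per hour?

Consumers bear €4 per hour; producers bear €5 per hour.

Inverting to Q(P) form: Qd = 172 − 5P; Qs = 4P + 91.
Before the tax: set 172 − 5P = 4P + 91 → P* = €9, Q* = 127.
With the tax collected from producers, supply shifts: Qs = 4(P − 9) + 91.
Solving gives Q = 107 with consumers paying €13 and producers receiving €4 (the €9 wedge).
Burden on consumers: €4; on producers: €5. (They sum to €9.)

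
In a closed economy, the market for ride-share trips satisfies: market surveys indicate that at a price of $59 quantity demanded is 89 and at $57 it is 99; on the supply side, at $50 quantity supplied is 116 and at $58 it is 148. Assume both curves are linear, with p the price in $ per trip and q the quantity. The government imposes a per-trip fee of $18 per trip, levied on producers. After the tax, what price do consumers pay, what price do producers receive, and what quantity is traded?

Demand slope: (99 − 89)/(57 − 59) = -5, so qd = 384 − 5p.
Supply slope: (148 − 116)/(58 − 50) = 4, so qs = 4p − 84.
Before the tax: set 384 − 5p = 4p − 84 → p* = $52, q* = 124.
With the tax collected from producers, supply shifts: qs = 4(p − 18) − 84.
New equilibrium: consumers pay $60, producers receive $42, q = 84. (Wedge: pb − ps = 18.)

Consumers pay $60; producers receive $42; quantity = 84.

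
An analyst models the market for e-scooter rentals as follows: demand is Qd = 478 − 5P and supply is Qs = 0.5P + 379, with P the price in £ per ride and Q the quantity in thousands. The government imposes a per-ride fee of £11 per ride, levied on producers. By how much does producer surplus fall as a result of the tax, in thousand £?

Before the tax: set 478 − 5P = 0.5P + 379 → P* = £18, Q* = 388.
With the tax collected from producers, supply shifts: Qs = 0.5(P − 11) + 379.
Solving gives Q = 383 with buyers paying £19 and producers receiving £8 (the £11 wedge).
ΔPS is the trapezoid between Q = 383 and Q = 388 of height £10: ½ · (388 + 383) · 10 = £3855.

Producer surplus falls by £3855 thousand.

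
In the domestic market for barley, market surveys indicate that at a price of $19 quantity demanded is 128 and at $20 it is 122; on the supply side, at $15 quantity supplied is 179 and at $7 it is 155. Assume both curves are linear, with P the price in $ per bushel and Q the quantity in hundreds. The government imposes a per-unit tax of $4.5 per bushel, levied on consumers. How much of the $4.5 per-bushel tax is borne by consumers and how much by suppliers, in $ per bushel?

Consumers bear $1.5 per bushel; suppliers bear $3 per bushel.

Demand slope: (122 − 128)/(20 − 19) = -6, so Qd = 242 − 6P.
Supply slope: (155 − 179)/(7 − 15) = 3, so Qs = 3P + 134.
Before the tax: set 242 − 6P = 3P + 134 → P* = $12, Q* = 170.
With the tax collected from consumers, demand (in seller-price terms) shifts: Qd = 242 − 6(P + 4.5).
New equilibrium: consumers pay $13.5, suppliers receive $9, Q = 161. (Wedge: Pb − Ps = 4.5.)
Burden on consumers: $1.5; on suppliers: $3. (They sum to $4.5.)
The less price-elastic side of the market bears the larger share of a per-unit tax.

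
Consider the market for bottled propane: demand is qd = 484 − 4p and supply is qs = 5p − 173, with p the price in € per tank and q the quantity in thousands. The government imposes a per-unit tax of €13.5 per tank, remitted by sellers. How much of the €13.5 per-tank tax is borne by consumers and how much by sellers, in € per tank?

Consumers bear €7.5 per tank; sellers bear €6 per tank.

Before the tax: set 484 − 4p = 5p − 173 → p* = €73, q* = 192.
With the tax collected from sellers, supply shifts: qs = 5(p − 13.5) − 173.
New equilibrium: consumers pay €80.5, sellers receive €67, q = 162. (Wedge: pb − ps = 13.5.)
Burden on consumers: €7.5; on sellers: €6. (They sum to €13.5.)
The less price-elastic side of the market bears the larger share of a per-unit tax.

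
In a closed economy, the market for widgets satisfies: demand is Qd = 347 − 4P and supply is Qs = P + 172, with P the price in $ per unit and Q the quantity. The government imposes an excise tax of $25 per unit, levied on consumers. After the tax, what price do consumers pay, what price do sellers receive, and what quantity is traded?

Without the tax, 347 − 4P = P + 172 gives 5P = 175, so P* = $35 and Q* = 207.
With the tax collected from consumers, demand (in seller-price terms) shifts: Qd = 347 − 4(P + 25).
Solving gives Q = 187 with consumers paying $40 and sellers receiving $15 (the $25 wedge).
The less price-elastic side of the market bears the larger share of a per-unit tax.

Consumers pay $40; sellers receive $15; quantity = 187.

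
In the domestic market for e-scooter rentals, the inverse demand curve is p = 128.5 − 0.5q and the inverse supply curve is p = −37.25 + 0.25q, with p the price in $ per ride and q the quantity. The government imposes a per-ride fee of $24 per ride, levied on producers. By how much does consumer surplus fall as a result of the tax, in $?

Consumer surplus falls by $3280.

Inverting to q(p) form: qd = 257 − 2p; qs = 4p + 149.
Before the tax: set 257 − 2p = 4p + 149 → p* = $18, q* = 221.
With the tax collected from producers, supply shifts: qs = 4(p − 24) + 149.
New equilibrium: consumers pay $34, producers receive $10, q = 189. (Wedge: pb − ps = 24.)
ΔCS is the trapezoid between Q = 189 and Q = 221 of height $16: ½ · (221 + 189) · 16 = $3280.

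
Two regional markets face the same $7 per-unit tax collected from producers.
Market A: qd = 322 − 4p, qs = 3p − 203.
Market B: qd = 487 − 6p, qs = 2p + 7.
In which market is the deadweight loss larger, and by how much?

Market A: pre-tax p* = $75, q* = 22; post-tax q = 10; deadweight loss = $42.
Market B: pre-tax p* = $60, q* = 127; post-tax q = 116.5; deadweight loss = $36.75.
Difference: $42 vs $36.75 → market A is larger by $5.25.

Market A, by $5.25.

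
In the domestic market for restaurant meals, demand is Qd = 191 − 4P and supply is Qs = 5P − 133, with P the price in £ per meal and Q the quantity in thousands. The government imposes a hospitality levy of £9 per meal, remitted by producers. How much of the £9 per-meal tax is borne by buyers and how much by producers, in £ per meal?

Without the tax, 191 − 4P = 5P − 133 gives 9P = 324, so P* = £36 and Q* = 47.
With the tax collected from producers, supply shifts: Qs = 5(P − 9) − 133.
New equilibrium: buyers pay £41, producers receive £32, Q = 27. (Wedge: Pb − Ps = 9.)
Burden on buyers: £5; on producers: £4. (They sum to £9.)
The less price-elastic side of the market bears the larger share of a per-unit tax.

Buyers bear £5 per meal; producers bear £4 per meal.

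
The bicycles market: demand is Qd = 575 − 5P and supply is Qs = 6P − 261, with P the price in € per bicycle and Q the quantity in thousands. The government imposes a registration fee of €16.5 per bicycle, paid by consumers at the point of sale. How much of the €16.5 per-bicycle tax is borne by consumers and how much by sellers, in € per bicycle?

Before the tax: set 575 − 5P = 6P − 261 → P* = €76, Q* = 195.
With the tax collected from consumers, demand (in seller-price terms) shifts: Qd = 575 − 5(P + 16.5).
Solving gives Q = 150 with consumers paying €85 and sellers receiving €68.5 (the €16.5 wedge).
Burden on consumers: €9; on sellers: €7.5. (They sum to €16.5.)
The less price-elastic side of the market bears the larger share of a per-unit tax.

Consumers bear €9 per bicycle; sellers bear €7.5 per bicycle.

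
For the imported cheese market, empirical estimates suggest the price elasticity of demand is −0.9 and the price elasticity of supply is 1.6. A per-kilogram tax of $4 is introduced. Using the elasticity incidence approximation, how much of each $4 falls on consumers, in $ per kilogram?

Consumers bear ≈ $2.56 per kilogram.

Incidence ratio: consumers' share ≈ εs / (εs + |εd|) = 1.6 / (1.6 + 0.9) = 0.64.
So consumers bear ≈ 0.64 × $4 = $2.56; sellers bear $1.44.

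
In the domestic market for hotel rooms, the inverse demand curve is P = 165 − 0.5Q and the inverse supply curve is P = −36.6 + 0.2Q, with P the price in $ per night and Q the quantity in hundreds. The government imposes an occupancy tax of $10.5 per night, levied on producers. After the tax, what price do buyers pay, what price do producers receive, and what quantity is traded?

Inverting to Q(P) form: Qd = 330 − 2P; Qs = 5P + 183.
Before the tax: set 330 − 2P = 5P + 183 → P* = $21, Q* = 288.
With the tax collected from producers, supply shifts: Qs = 5(P − 10.5) + 183.
Solving gives Q = 273 with buyers paying $28.5 and producers receiving $18 (the $10.5 wedge).
The less price-elastic side of the market bears the larger share of a per-unit tax.

Buyers pay $28.5; producers receive $18; quantity = 273.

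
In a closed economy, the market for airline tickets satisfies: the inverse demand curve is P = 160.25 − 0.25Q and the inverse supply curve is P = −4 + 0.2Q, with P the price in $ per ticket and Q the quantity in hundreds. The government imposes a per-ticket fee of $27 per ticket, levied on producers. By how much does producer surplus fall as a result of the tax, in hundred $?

Inverting to Q(P) form: Qd = 641 − 4P; Qs = 5P + 20.
Without the tax, 641 − 4P = 5P + 20 gives 9P = 621, so P* = $69 and Q* = 365.
With the tax collected from producers, supply shifts: Qs = 5(P − 27) + 20.
Solving gives Q = 305 with buyers paying $84 and producers receiving $57 (the $27 wedge).
ΔPS is the trapezoid between Q = 305 and Q = 365 of height $12: ½ · (365 + 305) · 12 = $4020.

Producer surplus falls by $4020 hundred.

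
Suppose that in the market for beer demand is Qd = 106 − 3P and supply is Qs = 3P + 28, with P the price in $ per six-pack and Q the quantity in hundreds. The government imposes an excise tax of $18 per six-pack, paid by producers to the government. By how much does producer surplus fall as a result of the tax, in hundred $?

Producer surplus falls by $481.5 hundred.

Without the tax, 106 − 3P = 3P + 28 gives 6P = 78, so P* = $13 and Q* = 67.
With the tax collected from producers, supply shifts: Qs = 3(P − 18) + 28.
Solving gives Q = 40 with consumers paying $22 and producers receiving $4 (the $18 wedge).
ΔPS is the trapezoid between Q = 40 and Q = 67 of height $9: ½ · (67 + 40) · 9 = $481.5.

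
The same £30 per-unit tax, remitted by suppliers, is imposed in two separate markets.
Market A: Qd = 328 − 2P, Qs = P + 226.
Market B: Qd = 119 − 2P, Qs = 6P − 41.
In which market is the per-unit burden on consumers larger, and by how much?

Market A: pre-tax P* = £34, Q* = 260; post-tax Q = 240; per-unit burden on consumers = £10.
Market B: pre-tax P* = £20, Q* = 79; post-tax Q = 34; per-unit burden on consumers = £22.5.
Difference: £10 vs £22.5 → market B is larger by £12.5.

Market B, by £12.5.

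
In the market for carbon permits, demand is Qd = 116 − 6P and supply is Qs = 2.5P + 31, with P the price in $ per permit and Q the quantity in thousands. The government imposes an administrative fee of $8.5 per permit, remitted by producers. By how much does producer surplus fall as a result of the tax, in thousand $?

Producer surplus falls by $291 thousand.

Without the tax, 116 − 6P = 2.5P + 31 gives 8.5P = 85, so P* = $10 and Q* = 56.
With the tax collected from producers, supply shifts: Qs = 2.5(P − 8.5) + 31.
New equilibrium: buyers pay $12.5, producers receive $4, Q = 41. (Wedge: Pb − Ps = 8.5.)
ΔPS is the trapezoid between Q = 41 and Q = 56 of height $6: ½ · (56 + 41) · 6 = $291.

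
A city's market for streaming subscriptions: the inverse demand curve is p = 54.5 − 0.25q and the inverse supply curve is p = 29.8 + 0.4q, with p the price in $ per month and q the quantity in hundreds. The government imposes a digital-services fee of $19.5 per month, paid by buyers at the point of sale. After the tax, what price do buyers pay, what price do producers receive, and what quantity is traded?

Buyers pay $52.5; producers receive $33; quantity = 8.

Inverting to q(p) form: qd = 218 − 4p; qs = 2.5p − 74.5.
Before the tax: set 218 − 4p = 2.5p − 74.5 → p* = $45, q* = 38.
With the tax collected from buyers, demand (in seller-price terms) shifts: qd = 218 − 4(p + 19.5).
Solving gives q = 8 with buyers paying $52.5 and producers receiving $33 (the $19.5 wedge).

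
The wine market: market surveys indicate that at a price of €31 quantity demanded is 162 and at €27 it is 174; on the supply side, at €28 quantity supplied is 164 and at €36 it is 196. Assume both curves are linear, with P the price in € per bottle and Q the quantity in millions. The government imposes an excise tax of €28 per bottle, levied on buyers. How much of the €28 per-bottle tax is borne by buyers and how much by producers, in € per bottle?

Buyers bear €16 per bottle; producers bear €12 per bottle.

Demand slope: (174 − 162)/(27 − 31) = -3, so Qd = 255 − 3P.
Supply slope: (196 − 164)/(36 − 28) = 4, so Qs = 4P + 52.
Without the tax, 255 − 3P = 4P + 52 gives 7P = 203, so P* = €29 and Q* = 168.
With the tax collected from buyers, demand (in seller-price terms) shifts: Qd = 255 − 3(P + 28).
Solving gives Q = 120 with buyers paying €45 and producers receiving €17 (the €28 wedge).
Burden on buyers: €16; on producers: €12. (They sum to €28.)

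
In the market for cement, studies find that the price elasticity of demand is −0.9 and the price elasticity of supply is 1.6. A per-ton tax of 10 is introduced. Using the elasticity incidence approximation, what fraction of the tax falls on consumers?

Consumers' share ≈ 0.64.

Incidence ratio: consumers' share ≈ εs / (εs + |εd|) = 1.6 / (1.6 + 0.9) = 0.64.
Supply is the more elastic side, so consumers bear the larger share.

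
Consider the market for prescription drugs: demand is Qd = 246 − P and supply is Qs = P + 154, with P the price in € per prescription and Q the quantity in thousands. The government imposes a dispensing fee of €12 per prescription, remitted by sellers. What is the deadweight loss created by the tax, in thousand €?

Without the tax, 246 − P = P + 154 gives 2P = 92, so P* = €46 and Q* = 200.
With the tax collected from sellers, supply shifts: Qs = (P − 12) + 154.
Solving gives Q = 194 with buyers paying €52 and sellers receiving €40 (the €12 wedge).
Quantity falls by |ΔQ| = |200 − 194| = 6.
DWL = ½ · t · |ΔQ| = ½ · 12 · 6 = €36.

Deadweight loss = €36 thousand.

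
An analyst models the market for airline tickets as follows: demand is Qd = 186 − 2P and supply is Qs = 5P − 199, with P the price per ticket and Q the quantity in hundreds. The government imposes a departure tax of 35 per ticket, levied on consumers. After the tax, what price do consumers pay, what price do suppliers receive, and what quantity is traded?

Consumers pay 80; suppliers receive 45; quantity = 26.

Before the tax: set 186 − 2P = 5P − 199 → P* = 55, Q* = 76.
With the tax collected from consumers, demand (in seller-price terms) shifts: Qd = 186 − 2(P + 35).
Solving gives Q = 26 with consumers paying 80 and suppliers receiving 45 (the 35 wedge).
The less price-elastic side of the market bears the larger share of a per-unit tax.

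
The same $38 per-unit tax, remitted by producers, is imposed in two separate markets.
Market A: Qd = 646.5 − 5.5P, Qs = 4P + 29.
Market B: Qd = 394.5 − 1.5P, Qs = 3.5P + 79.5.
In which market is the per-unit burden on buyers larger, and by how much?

Market B, by $10.6.

Market A: pre-tax P* = $65, Q* = 289; post-tax Q = 201; per-unit burden on buyers = $16.
Market B: pre-tax P* = $63, Q* = 300; post-tax Q = 260.1; per-unit burden on buyers = $26.6.
Difference: $16 vs $26.6 → market B is larger by $10.6.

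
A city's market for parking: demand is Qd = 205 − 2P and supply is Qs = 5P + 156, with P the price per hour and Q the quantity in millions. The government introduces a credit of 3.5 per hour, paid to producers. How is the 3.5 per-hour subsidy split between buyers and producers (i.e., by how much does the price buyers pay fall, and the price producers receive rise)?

Buyers gain 2.5 per hour; producers gain 1 per hour.

Before the subsidy: set 205 − 2P = 5P + 156 → P* = 7, Q* = 191.
With a per-unit subsidy paid to producers, each receives P + 3.5 per unit sold, so supply becomes Qs = 5(P + 3.5) + 156.
New equilibrium: buyers pay 4.5, producers receive 8, Q = 196. (Wedge: Pb − Ps = −3.5.)
Gain to buyers: 2.5; to producers: 1. (They sum to 3.5.)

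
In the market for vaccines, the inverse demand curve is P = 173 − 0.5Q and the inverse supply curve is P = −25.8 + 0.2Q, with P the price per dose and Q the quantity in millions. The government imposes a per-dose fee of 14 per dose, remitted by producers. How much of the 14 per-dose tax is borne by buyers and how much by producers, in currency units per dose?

Buyers bear 10 per dose; producers bear 4 per dose.

Rewrite in direct form: Qd = 346 − 2P and Qs = 5P + 129.
Without the tax, 346 − 2P = 5P + 129 gives 7P = 217, so P* = 31 and Q* = 284.
With the tax collected from producers, supply shifts: Qs = 5(P − 14) + 129.
New equilibrium: buyers pay 41, producers receive 27, Q = 264. (Wedge: Pb − Ps = 14.)
Burden on buyers: 10; on producers: 4. (They sum to 14.)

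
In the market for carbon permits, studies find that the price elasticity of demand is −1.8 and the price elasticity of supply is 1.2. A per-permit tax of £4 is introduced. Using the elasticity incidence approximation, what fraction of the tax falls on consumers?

Consumers' share ≈ 0.4.

Incidence ratio: consumers' share ≈ εs / (εs + |εd|) = 1.2 / (1.2 + 1.8) = 0.4.
Supply is the less elastic side, so consumers bear the smaller share.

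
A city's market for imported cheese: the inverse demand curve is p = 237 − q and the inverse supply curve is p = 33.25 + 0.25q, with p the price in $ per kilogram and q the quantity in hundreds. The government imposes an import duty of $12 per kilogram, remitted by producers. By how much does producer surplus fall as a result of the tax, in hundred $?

Inverting to q(p) form: qd = 237 − p; qs = 4p − 133.
Before the tax: set 237 − p = 4p − 133 → p* = $74, q* = 163.
With the tax collected from producers, supply shifts: qs = 4(p − 12) − 133.
New equilibrium: consumers pay $83.6, producers receive $71.6, q = 153.4. (Wedge: pb − ps = 12.)
ΔPS is the trapezoid between Q = 153.4 and Q = 163 of height $2.4: ½ · (163 + 153.4) · 2.4 = $379.68.

Producer surplus falls by $379.68 hundred.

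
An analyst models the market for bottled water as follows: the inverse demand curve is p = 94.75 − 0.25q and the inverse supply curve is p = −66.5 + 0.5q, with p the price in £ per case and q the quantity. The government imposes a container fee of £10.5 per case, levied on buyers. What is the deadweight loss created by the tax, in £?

Deadweight loss = £73.5.

Inverting to q(p) form: qd = 379 − 4p; qs = 2p + 133.
Before the tax: set 379 − 4p = 2p + 133 → p* = £41, q* = 215.
With the tax collected from buyers, demand (in seller-price terms) shifts: qd = 379 − 4(p + 10.5).
New equilibrium: buyers pay £44.5, producers receive £34, q = 201. (Wedge: pb − ps = 10.5.)
Quantity falls by |ΔQ| = |215 − 201| = 14.
DWL = ½ · t · |ΔQ| = ½ · 10.5 · 14 = £73.5.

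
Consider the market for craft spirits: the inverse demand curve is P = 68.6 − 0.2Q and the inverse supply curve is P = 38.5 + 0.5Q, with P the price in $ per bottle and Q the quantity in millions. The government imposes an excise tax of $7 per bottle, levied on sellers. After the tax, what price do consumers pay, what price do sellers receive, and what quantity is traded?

Consumers pay $62; sellers receive $55; quantity = 33.

Inverting to Q(P) form: Qd = 343 − 5P; Qs = 2P − 77.
Before the tax: set 343 − 5P = 2P − 77 → P* = $60, Q* = 43.
With the tax collected from sellers, supply shifts: Qs = 2(P − 7) − 77.
Solving gives Q = 33 with consumers paying $62 and sellers receiving $55 (the $7 wedge).
The less price-elastic side of the market bears the larger share of a per-unit tax.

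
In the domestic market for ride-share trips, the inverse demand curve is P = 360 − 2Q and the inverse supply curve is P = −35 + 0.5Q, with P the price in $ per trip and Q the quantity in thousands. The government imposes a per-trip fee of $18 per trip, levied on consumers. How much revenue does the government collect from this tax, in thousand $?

Inverting to Q(P) form: Qd = 180 − 0.5P; Qs = 2P + 70.
Without the tax, 180 − 0.5P = 2P + 70 gives 2.5P = 110, so P* = $44 and Q* = 158.
With the tax collected from consumers, demand (in seller-price terms) shifts: Qd = 180 − 0.5(P + 18).
Solving gives Q = 150.8 with consumers paying $58.4 and suppliers receiving $40.4 (the $18 wedge).
Revenue = t · Q = 18 · 150.8 = $2714.4.

Tax revenue = $2714.4 thousand.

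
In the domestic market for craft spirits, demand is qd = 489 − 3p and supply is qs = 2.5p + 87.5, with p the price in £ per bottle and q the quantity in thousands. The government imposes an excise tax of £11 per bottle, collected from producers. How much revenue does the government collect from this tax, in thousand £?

Tax revenue = £2805 thousand.

Without the tax, 489 − 3p = 2.5p + 87.5 gives 5.5p = 401.5, so p* = £73 and q* = 270.
With the tax collected from producers, supply shifts: qs = 2.5(p − 11) + 87.5.
New equilibrium: consumers pay £78, producers receive £67, q = 255. (Wedge: pb − ps = 11.)
Revenue = t · Q = 11 · 255 = £2805.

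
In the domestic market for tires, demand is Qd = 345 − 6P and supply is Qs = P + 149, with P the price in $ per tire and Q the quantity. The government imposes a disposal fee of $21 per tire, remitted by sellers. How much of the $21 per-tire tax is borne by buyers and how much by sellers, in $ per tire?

Without the tax, 345 − 6P = P + 149 gives 7P = 196, so P* = $28 and Q* = 177.
With the tax collected from sellers, supply shifts: Qs = (P − 21) + 149.
Solving gives Q = 159 with buyers paying $31 and sellers receiving $10 (the $21 wedge).
Burden on buyers: $3; on sellers: $18. (They sum to $21.)
The less price-elastic side of the market bears the larger share of a per-unit tax.

Buyers bear $3 per tire; sellers bear $18 per tire.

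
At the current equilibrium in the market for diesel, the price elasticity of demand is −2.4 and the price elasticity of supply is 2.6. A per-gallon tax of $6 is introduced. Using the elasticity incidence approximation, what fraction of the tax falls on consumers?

Consumers' share ≈ 0.52.

Incidence ratio: consumers' share ≈ εs / (εs + |εd|) = 2.6 / (2.6 + 2.4) = 0.52.
Supply is the more elastic side, so consumers bear the larger share.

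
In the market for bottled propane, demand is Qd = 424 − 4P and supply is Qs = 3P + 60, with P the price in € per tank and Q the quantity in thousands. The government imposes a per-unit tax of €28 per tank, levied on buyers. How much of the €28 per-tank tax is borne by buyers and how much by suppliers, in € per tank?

Before the tax: set 424 − 4P = 3P + 60 → P* = €52, Q* = 216.
With the tax collected from buyers, demand (in seller-price terms) shifts: Qd = 424 − 4(P + 28).
Solving gives Q = 168 with buyers paying €64 and suppliers receiving €36 (the €28 wedge).
Burden on buyers: €12; on suppliers: €16. (They sum to €28.)
The less price-elastic side of the market bears the larger share of a per-unit tax.

Buyers bear €12 per tank; suppliers bear €16 per tank.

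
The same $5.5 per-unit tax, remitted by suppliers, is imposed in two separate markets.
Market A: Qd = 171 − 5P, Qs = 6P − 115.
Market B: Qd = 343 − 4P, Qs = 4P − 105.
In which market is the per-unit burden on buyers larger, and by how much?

Market A, by $0.25.

Market A: pre-tax P* = $26, Q* = 41; post-tax Q = 26; per-unit burden on buyers = $3.
Market B: pre-tax P* = $56, Q* = 119; post-tax Q = 108; per-unit burden on buyers = $2.75.
Difference: $3 vs $2.75 → market A is larger by $0.25.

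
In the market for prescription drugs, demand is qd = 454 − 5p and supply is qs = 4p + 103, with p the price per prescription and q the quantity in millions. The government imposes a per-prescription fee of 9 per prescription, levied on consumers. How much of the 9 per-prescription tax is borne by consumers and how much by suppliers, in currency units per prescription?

Consumers bear 4 per prescription; suppliers bear 5 per prescription.

Before the tax: set 454 − 5p = 4p + 103 → p* = 39, q* = 259.
With the tax collected from consumers, demand (in seller-price terms) shifts: qd = 454 − 5(p + 9).
New equilibrium: consumers pay 43, suppliers receive 34, q = 239. (Wedge: pb − ps = 9.)
Burden on consumers: 4; on suppliers: 5. (They sum to 9.)
The less price-elastic side of the market bears the larger share of a per-unit tax.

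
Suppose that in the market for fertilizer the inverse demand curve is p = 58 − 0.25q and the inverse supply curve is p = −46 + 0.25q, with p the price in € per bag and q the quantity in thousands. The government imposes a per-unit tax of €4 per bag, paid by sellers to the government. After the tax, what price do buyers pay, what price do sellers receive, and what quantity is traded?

Buyers pay €8; sellers receive €4; quantity = 200.

Inverting to q(p) form: qd = 232 − 4p; qs = 4p + 184.
Before the tax: set 232 − 4p = 4p + 184 → p* = €6, q* = 208.
With the tax collected from sellers, supply shifts: qs = 4(p − 4) + 184.
New equilibrium: buyers pay €8, sellers receive €4, q = 200. (Wedge: pb − ps = 4.)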